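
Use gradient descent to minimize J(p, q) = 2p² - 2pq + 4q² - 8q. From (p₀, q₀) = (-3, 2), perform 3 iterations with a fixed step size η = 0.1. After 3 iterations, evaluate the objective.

∇J = (4p - 2q, -2p + 8q - 8)
Step 1: at (-3, 2), ∇J = (-16, 14) → (-3, 2) − 0.1·(-16, 14) = (-1.4, 0.6)
Step 2: at (-1.4, 0.6), ∇J = (-6.8, -0.4) → (-1.4, 0.6) − 0.1·(-6.8, -0.4) = (-0.72, 0.64)
Step 3: at (-0.72, 0.64), ∇J = (-4.16, -1.44) → (-0.72, 0.64) − 0.1·(-4.16, -1.44) = (-0.304, 0.784)
J(-0.304, 0.784) = -3.151872

-3.151872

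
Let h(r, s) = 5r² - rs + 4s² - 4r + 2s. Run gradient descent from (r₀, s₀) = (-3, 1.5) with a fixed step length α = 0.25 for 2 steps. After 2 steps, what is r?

-8.5

∇h = (10r - s - 4, -r + 8s + 2)
Step 1: at (-3, 1.5), ∇h = (-35.5, 17) → (-3, 1.5) − 0.25·(-35.5, 17) = (5.875, -2.75)
Step 2: at (5.875, -2.75), ∇h = (57.5, -25.875) → (5.875, -2.75) − 0.25·(57.5, -25.875) = (-8.5, 3.71875)
r = -8.5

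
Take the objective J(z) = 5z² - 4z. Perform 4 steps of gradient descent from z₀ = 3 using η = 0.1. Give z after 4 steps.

0.4

J′(z) = 10z - 4
Step 1: J′(3) = 26; z₁ = 3 − 0.1·26 = 0.4
Step 2: J′(0.4) = 0; z₂ = 0.4 − 0.1·0 = 0.4
Step 3: J′(0.4) = 0; z₃ = 0.4 − 0.1·0 = 0.4
Step 4: J′(0.4) = 0; z₄ = 0.4 − 0.1·0 = 0.4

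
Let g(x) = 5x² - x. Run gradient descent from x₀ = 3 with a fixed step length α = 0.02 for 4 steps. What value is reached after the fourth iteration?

1.28784

g′(x) = 10x - 1
x₁ = 3 − 0.02·29 = 2.42
x₂ = 2.42 − 0.02·23.2 = 1.956
x₃ = 1.956 − 0.02·18.56 = 1.5848
x₄ = 1.5848 − 0.02·14.848 = 1.28784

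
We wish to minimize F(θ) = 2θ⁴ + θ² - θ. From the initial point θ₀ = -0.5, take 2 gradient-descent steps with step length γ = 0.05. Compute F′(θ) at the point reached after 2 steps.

-1.617502655493

F′(θ) = 8θ³ + 2θ - 1
θ₁ = -0.5 − 0.05·(-3) = -0.35
θ₂ = -0.35 − 0.05·(-2.043) = -0.24785
F′(θ) at (-0.24785) = -1.617502655493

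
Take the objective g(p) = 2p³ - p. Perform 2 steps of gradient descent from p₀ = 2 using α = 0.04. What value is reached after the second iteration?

0.840064

g′(p) = 6p² - 1
p₁ = 2 − 0.04·23 = 1.08
p₂ = 1.08 − 0.04·5.9984 = 0.840064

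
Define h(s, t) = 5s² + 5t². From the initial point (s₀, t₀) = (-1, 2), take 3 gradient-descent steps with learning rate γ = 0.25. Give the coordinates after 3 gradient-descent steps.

∇h = (10s, 10t)
(s₁, t₁) = (-1, 2) − 0.25·(-10, 20) = (1.5, -3)
(s₂, t₂) = (1.5, -3) − 0.25·(15, -30) = (-2.25, 4.5)
(s₃, t₃) = (-2.25, 4.5) − 0.25·(-22.5, 45) = (3.375, -6.75)

(3.375, -6.75)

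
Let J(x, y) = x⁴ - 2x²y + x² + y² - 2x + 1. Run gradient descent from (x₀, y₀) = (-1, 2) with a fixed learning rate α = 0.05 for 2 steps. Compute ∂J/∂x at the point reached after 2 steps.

∇J = (4x³ - 4xy + 2x - 2, -2x² + 2y)
(x₁, y₁) = (-1, 2) − 0.05·(0, 2) = (-1, 1.9)
(x₂, y₂) = (-1, 1.9) − 0.05·(-0.4, 1.8) = (-0.98, 1.81)
∂J/∂x at (-0.98, 1.81) = -0.629568

-0.629568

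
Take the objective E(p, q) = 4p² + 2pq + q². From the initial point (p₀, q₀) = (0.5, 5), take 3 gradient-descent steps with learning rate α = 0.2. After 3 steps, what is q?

∇E = (8p + 2q, 2p + 2q)
(p₁, q₁) = (0.5, 5) − 0.2·(14, 11) = (-2.3, 2.8)
(p₂, q₂) = (-2.3, 2.8) − 0.2·(-12.8, 1) = (0.26, 2.6)
(p₃, q₃) = (0.26, 2.6) − 0.2·(7.28, 5.72) = (-1.196, 1.456)
q = 1.456

1.456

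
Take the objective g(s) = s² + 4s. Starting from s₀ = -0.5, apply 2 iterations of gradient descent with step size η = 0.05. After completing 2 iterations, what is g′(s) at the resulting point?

2.43

g′(s) = 2s + 4
s₁ = -0.5 − 0.05·3 = -0.65
s₂ = -0.65 − 0.05·2.7 = -0.785
g′(s) at (-0.785) = 2.43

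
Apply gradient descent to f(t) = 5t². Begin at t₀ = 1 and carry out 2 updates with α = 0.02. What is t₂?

0.64

f′(t) = 10t
t₁ = 1 − 0.02·10 = 0.8
t₂ = 0.8 − 0.02·8 = 0.64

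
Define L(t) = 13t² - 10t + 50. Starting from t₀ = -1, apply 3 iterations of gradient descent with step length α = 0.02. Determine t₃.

0.231488

L′(t) = 26t - 10
Step 1: L′(-1) = -36; t₁ = -1 − 0.02·(-36) = -0.28
Step 2: L′(-0.28) = -17.28; t₂ = -0.28 − 0.02·(-17.28) = 0.0656
Step 3: L′(0.0656) = -8.2944; t₃ = 0.0656 − 0.02·(-8.2944) = 0.231488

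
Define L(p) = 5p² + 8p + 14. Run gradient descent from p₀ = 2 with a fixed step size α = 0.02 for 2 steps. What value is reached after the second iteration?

0.992

L′(p) = 10p + 8
p₁ = 2 − 0.02·28 = 1.44
p₂ = 1.44 − 0.02·22.4 = 0.992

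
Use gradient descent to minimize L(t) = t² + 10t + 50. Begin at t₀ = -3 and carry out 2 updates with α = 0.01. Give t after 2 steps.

L′(t) = 2t + 10
t₁ = -3 − 0.01·4 = -3.04
t₂ = -3.04 − 0.01·3.92 = -3.0792

-3.0792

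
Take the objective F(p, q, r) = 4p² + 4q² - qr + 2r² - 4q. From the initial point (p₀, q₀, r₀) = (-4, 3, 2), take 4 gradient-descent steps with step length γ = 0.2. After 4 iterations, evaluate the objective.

0.54370304

∇F = (8p, 8q - r - 4, -q + 4r)
Step 1: at (-4, 3, 2), ∇F = (-32, 18, 5) → (-4, 3, 2) − 0.2·(-32, 18, 5) = (2.4, -0.6, 1)
Step 2: at (2.4, -0.6, 1), ∇F = (19.2, -9.8, 4.6) → (2.4, -0.6, 1) − 0.2·(19.2, -9.8, 4.6) = (-1.44, 1.36, 0.08)
Step 3: at (-1.44, 1.36, 0.08), ∇F = (-11.52, 6.8, -1.04) → (-1.44, 1.36, 0.08) − 0.2·(-11.52, 6.8, -1.04) = (0.864, 0, 0.288)
Step 4: at (0.864, 0, 0.288), ∇F = (6.912, -4.288, 1.152) → (0.864, 0, 0.288) − 0.2·(6.912, -4.288, 1.152) = (-0.5184, 0.8576, 0.0576)
F(-0.5184, 0.8576, 0.0576) = 0.54370304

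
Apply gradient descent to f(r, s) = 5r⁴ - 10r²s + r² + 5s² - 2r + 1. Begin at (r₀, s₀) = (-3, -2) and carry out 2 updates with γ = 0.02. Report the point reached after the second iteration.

∇f = (20r³ - 20rs + 2r - 2, -10r² + 10s)
Step 1: at (-3, -2), ∇f = (-668, -110) → (-3, -2) − 0.02·(-668, -110) = (10.36, 0.2)
Step 2: at (10.36, 0.2), ∇f = (22215.97312, -1071.296) → (10.36, 0.2) − 0.02·(22215.97312, -1071.296) = (-433.9594624, 21.62592)

(-433.9594624, 21.62592)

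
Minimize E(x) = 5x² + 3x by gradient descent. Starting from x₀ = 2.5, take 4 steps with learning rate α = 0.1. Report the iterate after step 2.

E′(x) = 10x + 3
x₁ = 2.5 − 0.1·28 = -0.3
x₂ = -0.3 − 0.1·0 = -0.3

-0.3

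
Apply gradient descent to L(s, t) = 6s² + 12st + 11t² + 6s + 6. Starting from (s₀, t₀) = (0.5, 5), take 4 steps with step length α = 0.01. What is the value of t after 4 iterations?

∇L = (12s + 12t + 6, 12s + 22t)
Step 1: at (0.5, 5), ∇L = (72, 116) → (0.5, 5) − 0.01·(72, 116) = (-0.22, 3.84)
Step 2: at (-0.22, 3.84), ∇L = (49.44, 81.84) → (-0.22, 3.84) − 0.01·(49.44, 81.84) = (-0.7144, 3.0216)
Step 3: at (-0.7144, 3.0216), ∇L = (33.6864, 57.9024) → (-0.7144, 3.0216) − 0.01·(33.6864, 57.9024) = (-1.051264, 2.442576)
Step 4: at (-1.051264, 2.442576), ∇L = (22.695744, 41.121504) → (-1.051264, 2.442576) − 0.01·(22.695744, 41.121504) = (-1.27822144, 2.03136096)
t = 2.03136096

2.03136096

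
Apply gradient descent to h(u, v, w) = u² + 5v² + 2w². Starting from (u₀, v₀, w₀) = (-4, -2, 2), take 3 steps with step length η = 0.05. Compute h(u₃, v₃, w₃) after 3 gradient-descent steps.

10.912708

∇h = (2u, 10v, 4w)
Step 1: at (-4, -2, 2), ∇h = (-8, -20, 8) → (-4, -2, 2) − 0.05·(-8, -20, 8) = (-3.6, -1, 1.6)
Step 2: at (-3.6, -1, 1.6), ∇h = (-7.2, -10, 6.4) → (-3.6, -1, 1.6) − 0.05·(-7.2, -10, 6.4) = (-3.24, -0.5, 1.28)
Step 3: at (-3.24, -0.5, 1.28), ∇h = (-6.48, -5, 5.12) → (-3.24, -0.5, 1.28) − 0.05·(-6.48, -5, 5.12) = (-2.916, -0.25, 1.024)
h(-2.916, -0.25, 1.024) = 10.912708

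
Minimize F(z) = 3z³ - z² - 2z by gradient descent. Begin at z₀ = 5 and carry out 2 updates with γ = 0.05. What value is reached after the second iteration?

-20.480125

F′(z) = 9z² - 2z - 2
Step 1: F′(5) = 213; z₁ = 5 − 0.05·213 = -5.65
Step 2: F′(-5.65) = 296.6025; z₂ = -5.65 − 0.05·296.6025 = -20.480125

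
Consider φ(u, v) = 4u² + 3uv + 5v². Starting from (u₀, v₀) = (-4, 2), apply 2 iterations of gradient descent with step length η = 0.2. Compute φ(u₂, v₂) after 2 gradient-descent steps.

13.184

∇φ = (8u + 3v, 3u + 10v)
Step 1: at (-4, 2), ∇φ = (-26, 8) → (-4, 2) − 0.2·(-26, 8) = (1.2, 0.4)
Step 2: at (1.2, 0.4), ∇φ = (10.8, 7.6) → (1.2, 0.4) − 0.2·(10.8, 7.6) = (-0.96, -1.12)
φ(-0.96, -1.12) = 13.184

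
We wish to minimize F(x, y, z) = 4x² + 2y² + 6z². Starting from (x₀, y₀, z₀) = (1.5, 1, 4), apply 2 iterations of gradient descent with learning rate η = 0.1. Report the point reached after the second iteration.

(0.06, 0.36, 0.16)

∇F = (8x, 4y, 12z)
Step 1: at (1.5, 1, 4), ∇F = (12, 4, 48) → (1.5, 1, 4) − 0.1·(12, 4, 48) = (0.3, 0.6, -0.8)
Step 2: at (0.3, 0.6, -0.8), ∇F = (2.4, 2.4, -9.6) → (0.3, 0.6, -0.8) − 0.1·(2.4, 2.4, -9.6) = (0.06, 0.36, 0.16)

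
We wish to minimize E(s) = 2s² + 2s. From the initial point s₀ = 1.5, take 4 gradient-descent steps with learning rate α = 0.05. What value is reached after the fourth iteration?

0.3192

E′(s) = 4s + 2
s₁ = 1.5 − 0.05·8 = 1.1
s₂ = 1.1 − 0.05·6.4 = 0.78
s₃ = 0.78 − 0.05·5.12 = 0.524
s₄ = 0.524 − 0.05·4.096 = 0.3192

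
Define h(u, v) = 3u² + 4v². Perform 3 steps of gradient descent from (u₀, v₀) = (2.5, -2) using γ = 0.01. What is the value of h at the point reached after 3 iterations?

22.636738416304

∇h = (6u, 8v)
(u₁, v₁) = (2.5, -2) − 0.01·(15, -16) = (2.35, -1.84)
(u₂, v₂) = (2.35, -1.84) − 0.01·(14.1, -14.72) = (2.209, -1.6928)
(u₃, v₃) = (2.209, -1.6928) − 0.01·(13.254, -13.5424) = (2.07646, -1.557376)
h(2.07646, -1.557376) = 22.636738416304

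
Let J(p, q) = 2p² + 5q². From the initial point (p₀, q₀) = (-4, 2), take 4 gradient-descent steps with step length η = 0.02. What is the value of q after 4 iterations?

∇J = (4p, 10q)
Step 1: at (-4, 2), ∇J = (-16, 20) → (-4, 2) − 0.02·(-16, 20) = (-3.68, 1.6)
Step 2: at (-3.68, 1.6), ∇J = (-14.72, 16) → (-3.68, 1.6) − 0.02·(-14.72, 16) = (-3.3856, 1.28)
Step 3: at (-3.3856, 1.28), ∇J = (-13.5424, 12.8) → (-3.3856, 1.28) − 0.02·(-13.5424, 12.8) = (-3.114752, 1.024)
Step 4: at (-3.114752, 1.024), ∇J = (-12.459008, 10.24) → (-3.114752, 1.024) − 0.02·(-12.459008, 10.24) = (-2.86557184, 0.8192)
q = 0.8192

0.8192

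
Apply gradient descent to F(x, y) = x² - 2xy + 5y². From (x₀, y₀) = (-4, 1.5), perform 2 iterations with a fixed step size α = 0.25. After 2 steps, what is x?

∇F = (2x - 2y, -2x + 10y)
(x₁, y₁) = (-4, 1.5) − 0.25·(-11, 23) = (-1.25, -4.25)
(x₂, y₂) = (-1.25, -4.25) − 0.25·(6, -40) = (-2.75, 5.75)
x = -2.75

-2.75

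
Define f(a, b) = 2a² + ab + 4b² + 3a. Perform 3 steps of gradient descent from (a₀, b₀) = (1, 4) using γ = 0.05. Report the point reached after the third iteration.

(-0.145375, 0.827875)

∇f = (4a + b + 3, a + 8b)
(a₁, b₁) = (1, 4) − 0.05·(11, 33) = (0.45, 2.35)
(a₂, b₂) = (0.45, 2.35) − 0.05·(7.15, 19.25) = (0.0925, 1.3875)
(a₃, b₃) = (0.0925, 1.3875) − 0.05·(4.7575, 11.1925) = (-0.145375, 0.827875)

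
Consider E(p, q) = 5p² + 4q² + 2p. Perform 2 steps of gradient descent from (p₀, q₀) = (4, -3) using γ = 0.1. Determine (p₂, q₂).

(-0.2, -0.12)

∇E = (10p + 2, 8q)
(p₁, q₁) = (4, -3) − 0.1·(42, -24) = (-0.2, -0.6)
(p₂, q₂) = (-0.2, -0.6) − 0.1·(0, -4.8) = (-0.2, -0.12)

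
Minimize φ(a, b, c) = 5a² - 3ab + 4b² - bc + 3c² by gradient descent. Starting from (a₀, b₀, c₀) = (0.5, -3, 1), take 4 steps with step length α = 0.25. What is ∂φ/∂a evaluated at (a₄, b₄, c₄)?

∇φ = (10a - 3b, -3a + 8b - c, -b + 6c)
(a₁, b₁, c₁) = (0.5, -3, 1) − 0.25·(14, -26.5, 9) = (-3, 3.625, -1.25)
(a₂, b₂, c₂) = (-3, 3.625, -1.25) − 0.25·(-40.875, 39.25, -11.125) = (7.21875, -6.1875, 1.53125)
(a₃, b₃, c₃) = (7.21875, -6.1875, 1.53125) − 0.25·(90.75, -72.6875, 15.375) = (-15.46875, 11.984375, -2.3125)
(a₄, b₄, c₄) = (-15.46875, 11.984375, -2.3125) − 0.25·(-190.640625, 144.59375, -25.859375) = (32.19140625, -24.1640625, 4.15234375)
∂φ/∂a at (32.19140625, -24.1640625, 4.15234375) = 394.40625

394.40625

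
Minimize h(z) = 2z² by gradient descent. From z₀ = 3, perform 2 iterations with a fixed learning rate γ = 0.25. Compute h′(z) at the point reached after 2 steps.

0

h′(z) = 4z
z₁ = 3 − 0.25·12 = 0
z₂ = 0 − 0.25·0 = 0
h′(z) at (0) = 0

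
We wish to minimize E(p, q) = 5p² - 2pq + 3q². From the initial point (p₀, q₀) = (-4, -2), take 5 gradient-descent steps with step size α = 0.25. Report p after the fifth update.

∇E = (10p - 2q, -2p + 6q)
(p₁, q₁) = (-4, -2) − 0.25·(-36, -4) = (5, -1)
(p₂, q₂) = (5, -1) − 0.25·(52, -16) = (-8, 3)
(p₃, q₃) = (-8, 3) − 0.25·(-86, 34) = (13.5, -5.5)
(p₄, q₄) = (13.5, -5.5) − 0.25·(146, -60) = (-23, 9.5)
(p₅, q₅) = (-23, 9.5) − 0.25·(-249, 103) = (39.25, -16.25)
p = 39.25

39.25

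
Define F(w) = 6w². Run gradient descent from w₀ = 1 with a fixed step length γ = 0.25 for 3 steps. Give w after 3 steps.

-8

F′(w) = 12w
Step 1: F′(1) = 12; w₁ = 1 − 0.25·12 = -2
Step 2: F′(-2) = -24; w₂ = -2 − 0.25·(-24) = 4
Step 3: F′(4) = 48; w₃ = 4 − 0.25·48 = -8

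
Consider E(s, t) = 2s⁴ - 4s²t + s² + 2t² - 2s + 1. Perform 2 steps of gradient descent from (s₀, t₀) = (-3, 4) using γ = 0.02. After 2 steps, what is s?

∇E = (8s³ - 8st + 2s - 2, -4s² + 4t)
(s₁, t₁) = (-3, 4) − 0.02·(-128, -20) = (-0.44, 4.4)
(s₂, t₂) = (-0.44, 4.4) − 0.02·(11.926528, 16.8256) = (-0.67853056, 4.063488)
s = -0.67853056

-0.67853056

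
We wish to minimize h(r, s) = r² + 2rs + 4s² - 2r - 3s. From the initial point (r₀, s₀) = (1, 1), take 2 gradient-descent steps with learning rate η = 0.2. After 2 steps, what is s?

∇h = (2r + 2s - 2, 2r + 8s - 3)
(r₁, s₁) = (1, 1) − 0.2·(2, 7) = (0.6, -0.4)
(r₂, s₂) = (0.6, -0.4) − 0.2·(-1.6, -5) = (0.92, 0.6)
s = 0.6

0.6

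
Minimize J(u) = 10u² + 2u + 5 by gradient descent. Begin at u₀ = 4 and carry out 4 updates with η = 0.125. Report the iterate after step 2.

9.125

J′(u) = 20u + 2
Step 1: J′(4) = 82; u₁ = 4 − 0.125·82 = -6.25
Step 2: J′(-6.25) = -123; u₂ = -6.25 − 0.125·(-123) = 9.125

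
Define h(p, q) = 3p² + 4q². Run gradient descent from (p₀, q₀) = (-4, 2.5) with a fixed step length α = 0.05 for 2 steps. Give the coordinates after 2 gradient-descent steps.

(-1.96, 0.9)

∇h = (6p, 8q)
(p₁, q₁) = (-4, 2.5) − 0.05·(-24, 20) = (-2.8, 1.5)
(p₂, q₂) = (-2.8, 1.5) − 0.05·(-16.8, 12) = (-1.96, 0.9)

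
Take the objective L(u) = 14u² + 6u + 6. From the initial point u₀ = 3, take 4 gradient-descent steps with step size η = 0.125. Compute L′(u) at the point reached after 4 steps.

3515.625

L′(u) = 28u + 6
u₁ = 3 − 0.125·90 = -8.25
u₂ = -8.25 − 0.125·(-225) = 19.875
u₃ = 19.875 − 0.125·562.5 = -50.4375
u₄ = -50.4375 − 0.125·(-1406.25) = 125.34375
L′(u) at (125.34375) = 3515.625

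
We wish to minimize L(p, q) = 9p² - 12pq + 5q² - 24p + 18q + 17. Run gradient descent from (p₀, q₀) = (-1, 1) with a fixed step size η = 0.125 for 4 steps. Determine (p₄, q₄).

(-59.55859375, 42.7890625)

∇L = (18p - 12q - 24, -12p + 10q + 18)
(p₁, q₁) = (-1, 1) − 0.125·(-54, 40) = (5.75, -4)
(p₂, q₂) = (5.75, -4) − 0.125·(127.5, -91) = (-10.1875, 7.375)
(p₃, q₃) = (-10.1875, 7.375) − 0.125·(-295.875, 214) = (26.796875, -19.375)
(p₄, q₄) = (26.796875, -19.375) − 0.125·(690.84375, -497.3125) = (-59.55859375, 42.7890625)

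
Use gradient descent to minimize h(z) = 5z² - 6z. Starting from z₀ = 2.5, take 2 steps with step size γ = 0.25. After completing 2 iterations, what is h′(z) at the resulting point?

42.75

h′(z) = 10z - 6
Step 1: h′(2.5) = 19; z₁ = 2.5 − 0.25·19 = -2.25
Step 2: h′(-2.25) = -28.5; z₂ = -2.25 − 0.25·(-28.5) = 4.875
h′(z) at (4.875) = 42.75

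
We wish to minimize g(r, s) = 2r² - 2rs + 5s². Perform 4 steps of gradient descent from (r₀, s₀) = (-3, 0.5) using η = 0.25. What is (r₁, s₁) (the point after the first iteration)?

∇g = (4r - 2s, -2r + 10s)
(r₁, s₁) = (-3, 0.5) − 0.25·(-13, 11) = (0.25, -2.25)

(0.25, -2.25)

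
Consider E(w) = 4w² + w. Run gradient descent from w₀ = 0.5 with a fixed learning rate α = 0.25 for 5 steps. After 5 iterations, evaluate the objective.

1.5

E′(w) = 8w + 1
Step 1: E′(0.5) = 5; w₁ = 0.5 − 0.25·5 = -0.75
Step 2: E′(-0.75) = -5; w₂ = -0.75 − 0.25·(-5) = 0.5
Step 3: E′(0.5) = 5; w₃ = 0.5 − 0.25·5 = -0.75
Step 4: E′(-0.75) = -5; w₄ = -0.75 − 0.25·(-5) = 0.5
Step 5: E′(0.5) = 5; w₅ = 0.5 − 0.25·5 = -0.75
E(-0.75) = 1.5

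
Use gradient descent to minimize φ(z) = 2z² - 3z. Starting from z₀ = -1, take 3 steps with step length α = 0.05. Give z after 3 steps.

φ′(z) = 4z - 3
z₁ = -1 − 0.05·(-7) = -0.65
z₂ = -0.65 − 0.05·(-5.6) = -0.37
z₃ = -0.37 − 0.05·(-4.48) = -0.146

-0.146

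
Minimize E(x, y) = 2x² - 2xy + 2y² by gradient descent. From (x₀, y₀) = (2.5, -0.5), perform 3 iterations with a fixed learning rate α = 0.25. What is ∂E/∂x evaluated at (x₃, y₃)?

∇E = (4x - 2y, -2x + 4y)
(x₁, y₁) = (2.5, -0.5) − 0.25·(11, -7) = (-0.25, 1.25)
(x₂, y₂) = (-0.25, 1.25) − 0.25·(-3.5, 5.5) = (0.625, -0.125)
(x₃, y₃) = (0.625, -0.125) − 0.25·(2.75, -1.75) = (-0.0625, 0.3125)
∂E/∂x at (-0.0625, 0.3125) = -0.875

-0.875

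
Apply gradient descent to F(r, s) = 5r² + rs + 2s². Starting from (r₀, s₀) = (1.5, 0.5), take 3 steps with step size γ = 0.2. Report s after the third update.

-0.272

∇F = (10r + s, r + 4s)
(r₁, s₁) = (1.5, 0.5) − 0.2·(15.5, 3.5) = (-1.6, -0.2)
(r₂, s₂) = (-1.6, -0.2) − 0.2·(-16.2, -2.4) = (1.64, 0.28)
(r₃, s₃) = (1.64, 0.28) − 0.2·(16.68, 2.76) = (-1.696, -0.272)
s = -0.272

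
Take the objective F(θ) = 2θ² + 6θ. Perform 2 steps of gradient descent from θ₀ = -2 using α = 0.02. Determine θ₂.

F′(θ) = 4θ + 6
θ₁ = -2 − 0.02·(-2) = -1.96
θ₂ = -1.96 − 0.02·(-1.84) = -1.9232

-1.9232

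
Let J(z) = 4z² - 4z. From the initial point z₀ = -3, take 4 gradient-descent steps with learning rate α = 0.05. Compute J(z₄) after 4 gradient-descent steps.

-0.17698816

J′(z) = 8z - 4
Step 1: J′(-3) = -28; z₁ = -3 − 0.05·(-28) = -1.6
Step 2: J′(-1.6) = -16.8; z₂ = -1.6 − 0.05·(-16.8) = -0.76
Step 3: J′(-0.76) = -10.08; z₃ = -0.76 − 0.05·(-10.08) = -0.256
Step 4: J′(-0.256) = -6.048; z₄ = -0.256 − 0.05·(-6.048) = 0.0464
J(0.0464) = -0.17698816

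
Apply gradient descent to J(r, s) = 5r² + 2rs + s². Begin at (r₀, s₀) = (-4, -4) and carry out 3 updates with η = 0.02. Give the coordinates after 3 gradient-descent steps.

∇J = (10r + 2s, 2r + 2s)
Step 1: at (-4, -4), ∇J = (-48, -16) → (-4, -4) − 0.02·(-48, -16) = (-3.04, -3.68)
Step 2: at (-3.04, -3.68), ∇J = (-37.76, -13.44) → (-3.04, -3.68) − 0.02·(-37.76, -13.44) = (-2.2848, -3.4112)
Step 3: at (-2.2848, -3.4112), ∇J = (-29.6704, -11.392) → (-2.2848, -3.4112) − 0.02·(-29.6704, -11.392) = (-1.691392, -3.18336)

(-1.691392, -3.18336)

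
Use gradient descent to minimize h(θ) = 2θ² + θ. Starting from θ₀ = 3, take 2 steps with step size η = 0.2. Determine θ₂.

h′(θ) = 4θ + 1
θ₁ = 3 − 0.2·13 = 0.4
θ₂ = 0.4 − 0.2·2.6 = -0.12

-0.12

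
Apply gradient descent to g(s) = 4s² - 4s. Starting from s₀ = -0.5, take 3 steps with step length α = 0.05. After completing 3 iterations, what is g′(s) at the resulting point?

g′(s) = 8s - 4
s₁ = -0.5 − 0.05·(-8) = -0.1
s₂ = -0.1 − 0.05·(-4.8) = 0.14
s₃ = 0.14 − 0.05·(-2.88) = 0.284
g′(s) at (0.284) = -1.728

-1.728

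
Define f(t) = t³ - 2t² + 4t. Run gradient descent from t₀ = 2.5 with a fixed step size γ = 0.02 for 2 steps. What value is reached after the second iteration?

2.0421985

f′(t) = 3t² - 4t + 4
t₁ = 2.5 − 0.02·12.75 = 2.245
t₂ = 2.245 − 0.02·10.140075 = 2.0421985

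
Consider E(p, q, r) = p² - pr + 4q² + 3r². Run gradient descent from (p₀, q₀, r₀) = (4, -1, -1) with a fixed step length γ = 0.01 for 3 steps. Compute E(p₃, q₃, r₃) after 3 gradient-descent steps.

20.648957215643

∇E = (2p - r, 8q, -p + 6r)
(p₁, q₁, r₁) = (4, -1, -1) − 0.01·(9, -8, -10) = (3.91, -0.92, -0.9)
(p₂, q₂, r₂) = (3.91, -0.92, -0.9) − 0.01·(8.72, -7.36, -9.31) = (3.8228, -0.8464, -0.8069)
(p₃, q₃, r₃) = (3.8228, -0.8464, -0.8069) − 0.01·(8.4525, -6.7712, -8.6642) = (3.738275, -0.778688, -0.720258)
E(3.738275, -0.778688, -0.720258) = 20.648957215643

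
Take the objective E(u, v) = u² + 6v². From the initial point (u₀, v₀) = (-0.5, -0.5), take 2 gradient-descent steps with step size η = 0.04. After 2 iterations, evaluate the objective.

∇E = (2u, 12v)
(u₁, v₁) = (-0.5, -0.5) − 0.04·(-1, -6) = (-0.46, -0.26)
(u₂, v₂) = (-0.46, -0.26) − 0.04·(-0.92, -3.12) = (-0.4232, -0.1352)
E(-0.4232, -0.1352) = 0.28877248

0.28877248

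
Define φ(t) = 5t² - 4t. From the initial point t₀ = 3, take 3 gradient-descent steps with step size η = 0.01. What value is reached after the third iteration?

2.2954

φ′(t) = 10t - 4
Step 1: φ′(3) = 26; t₁ = 3 − 0.01·26 = 2.74
Step 2: φ′(2.74) = 23.4; t₂ = 2.74 − 0.01·23.4 = 2.506
Step 3: φ′(2.506) = 21.06; t₃ = 2.506 − 0.01·21.06 = 2.2954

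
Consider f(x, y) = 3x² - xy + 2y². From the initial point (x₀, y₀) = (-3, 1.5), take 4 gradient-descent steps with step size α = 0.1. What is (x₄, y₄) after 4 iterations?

(-0.0357, 0.05835)

∇f = (6x - y, -x + 4y)
(x₁, y₁) = (-3, 1.5) − 0.1·(-19.5, 9) = (-1.05, 0.6)
(x₂, y₂) = (-1.05, 0.6) − 0.1·(-6.9, 3.45) = (-0.36, 0.255)
(x₃, y₃) = (-0.36, 0.255) − 0.1·(-2.415, 1.38) = (-0.1185, 0.117)
(x₄, y₄) = (-0.1185, 0.117) − 0.1·(-0.828, 0.5865) = (-0.0357, 0.05835)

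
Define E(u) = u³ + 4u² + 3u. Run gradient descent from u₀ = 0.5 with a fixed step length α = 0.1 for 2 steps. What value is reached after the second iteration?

E′(u) = 3u² + 8u + 3
u₁ = 0.5 − 0.1·7.75 = -0.275
u₂ = -0.275 − 0.1·1.026875 = -0.3776875

-0.3776875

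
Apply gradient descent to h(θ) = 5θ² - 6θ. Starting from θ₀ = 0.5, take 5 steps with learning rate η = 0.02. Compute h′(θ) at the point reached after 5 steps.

h′(θ) = 10θ - 6
θ₁ = 0.5 − 0.02·(-1) = 0.52
θ₂ = 0.52 − 0.02·(-0.8) = 0.536
θ₃ = 0.536 − 0.02·(-0.64) = 0.5488
θ₄ = 0.5488 − 0.02·(-0.512) = 0.55904
θ₅ = 0.55904 − 0.02·(-0.4096) = 0.567232
h′(θ) at (0.567232) = -0.32768

-0.32768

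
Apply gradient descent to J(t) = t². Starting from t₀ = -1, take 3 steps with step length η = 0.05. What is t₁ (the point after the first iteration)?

-0.9

J′(t) = 2t
Step 1: J′(-1) = -2; t₁ = -1 − 0.05·(-2) = -0.9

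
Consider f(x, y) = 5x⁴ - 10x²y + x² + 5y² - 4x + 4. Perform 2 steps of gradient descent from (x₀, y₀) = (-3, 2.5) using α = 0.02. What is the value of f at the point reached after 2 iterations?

9797507.8497408

∇f = (20x³ - 20xy + 2x - 4, -10x² + 10y)
(x₁, y₁) = (-3, 2.5) − 0.02·(-400, -65) = (5, 3.8)
(x₂, y₂) = (5, 3.8) − 0.02·(2126, -212) = (-37.52, 8.04)
f(-37.52, 8.04) = 9797507.8497408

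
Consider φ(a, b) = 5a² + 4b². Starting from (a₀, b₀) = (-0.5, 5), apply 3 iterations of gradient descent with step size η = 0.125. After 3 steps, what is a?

0.0078125

∇φ = (10a, 8b)
(a₁, b₁) = (-0.5, 5) − 0.125·(-5, 40) = (0.125, 0)
(a₂, b₂) = (0.125, 0) − 0.125·(1.25, 0) = (-0.03125, 0)
(a₃, b₃) = (-0.03125, 0) − 0.125·(-0.3125, 0) = (0.0078125, 0)
a = 0.0078125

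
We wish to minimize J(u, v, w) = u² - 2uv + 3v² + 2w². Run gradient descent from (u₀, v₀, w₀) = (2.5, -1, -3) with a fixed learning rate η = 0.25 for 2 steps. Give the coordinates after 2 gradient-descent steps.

∇J = (2u - 2v, -2u + 6v, 4w)
Step 1: at (2.5, -1, -3), ∇J = (7, -11, -12) → (2.5, -1, -3) − 0.25·(7, -11, -12) = (0.75, 1.75, 0)
Step 2: at (0.75, 1.75, 0), ∇J = (-2, 9, 0) → (0.75, 1.75, 0) − 0.25·(-2, 9, 0) = (1.25, -0.5, 0)

(1.25, -0.5, 0)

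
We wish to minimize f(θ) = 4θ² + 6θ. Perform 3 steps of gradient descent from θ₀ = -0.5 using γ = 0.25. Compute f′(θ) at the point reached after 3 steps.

f′(θ) = 8θ + 6
Step 1: f′(-0.5) = 2; θ₁ = -0.5 − 0.25·2 = -1
Step 2: f′(-1) = -2; θ₂ = -1 − 0.25·(-2) = -0.5
Step 3: f′(-0.5) = 2; θ₃ = -0.5 − 0.25·2 = -1
f′(θ) at (-1) = -2

-2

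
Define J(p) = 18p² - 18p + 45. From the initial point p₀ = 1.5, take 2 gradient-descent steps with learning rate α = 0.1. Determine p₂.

J′(p) = 36p - 18
p₁ = 1.5 − 0.1·36 = -2.1
p₂ = -2.1 − 0.1·(-93.6) = 7.26

7.26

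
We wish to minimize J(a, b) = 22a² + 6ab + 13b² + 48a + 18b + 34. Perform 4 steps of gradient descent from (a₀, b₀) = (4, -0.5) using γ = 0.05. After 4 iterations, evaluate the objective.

∇J = (44a + 6b + 48, 6a + 26b + 18)
(a₁, b₁) = (4, -0.5) − 0.05·(221, 29) = (-7.05, -1.95)
(a₂, b₂) = (-7.05, -1.95) − 0.05·(-273.9, -75) = (6.645, 1.8)
(a₃, b₃) = (6.645, 1.8) − 0.05·(351.18, 104.67) = (-10.914, -3.4335)
(a₄, b₄) = (-10.914, -3.4335) − 0.05·(-452.817, -136.755) = (11.72685, 3.40425)
J(11.72685, 3.40425) = 4073.7662497825

4073.7662497825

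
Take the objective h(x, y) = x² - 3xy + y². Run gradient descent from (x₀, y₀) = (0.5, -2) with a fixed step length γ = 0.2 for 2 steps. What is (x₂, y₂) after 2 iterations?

(-1.08, -1.08)

∇h = (2x - 3y, -3x + 2y)
Step 1: at (0.5, -2), ∇h = (7, -5.5) → (0.5, -2) − 0.2·(7, -5.5) = (-0.9, -0.9)
Step 2: at (-0.9, -0.9), ∇h = (0.9, 0.9) → (-0.9, -0.9) − 0.2·(0.9, 0.9) = (-1.08, -1.08)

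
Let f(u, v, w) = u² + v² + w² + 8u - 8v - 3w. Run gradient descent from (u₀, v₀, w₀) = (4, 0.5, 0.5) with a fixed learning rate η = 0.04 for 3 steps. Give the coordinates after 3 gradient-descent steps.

(2.229504, 1.274592, 0.721312)

∇f = (2u + 8, 2v - 8, 2w - 3)
Step 1: at (4, 0.5, 0.5), ∇f = (16, -7, -2) → (4, 0.5, 0.5) − 0.04·(16, -7, -2) = (3.36, 0.78, 0.58)
Step 2: at (3.36, 0.78, 0.58), ∇f = (14.72, -6.44, -1.84) → (3.36, 0.78, 0.58) − 0.04·(14.72, -6.44, -1.84) = (2.7712, 1.0376, 0.6536)
Step 3: at (2.7712, 1.0376, 0.6536), ∇f = (13.5424, -5.9248, -1.6928) → (2.7712, 1.0376, 0.6536) − 0.04·(13.5424, -5.9248, -1.6928) = (2.229504, 1.274592, 0.721312)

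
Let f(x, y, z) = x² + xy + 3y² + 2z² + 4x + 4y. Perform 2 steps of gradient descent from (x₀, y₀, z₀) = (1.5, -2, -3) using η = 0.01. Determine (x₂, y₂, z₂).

∇f = (2x + y + 4, x + 6y + 4, 4z)
(x₁, y₁, z₁) = (1.5, -2, -3) − 0.01·(5, -6.5, -12) = (1.45, -1.935, -2.88)
(x₂, y₂, z₂) = (1.45, -1.935, -2.88) − 0.01·(4.965, -6.16, -11.52) = (1.40035, -1.8734, -2.7648)

(1.40035, -1.8734, -2.7648)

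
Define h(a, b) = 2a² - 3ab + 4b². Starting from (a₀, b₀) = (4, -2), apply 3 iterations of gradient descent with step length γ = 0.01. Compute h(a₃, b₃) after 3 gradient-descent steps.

∇h = (4a - 3b, -3a + 8b)
(a₁, b₁) = (4, -2) − 0.01·(22, -28) = (3.78, -1.72)
(a₂, b₂) = (3.78, -1.72) − 0.01·(20.28, -25.1) = (3.5772, -1.469)
(a₃, b₃) = (3.5772, -1.469) − 0.01·(18.7158, -22.4836) = (3.390042, -1.244164)
h(3.390042, -1.244164) = 41.829850403776

41.829850403776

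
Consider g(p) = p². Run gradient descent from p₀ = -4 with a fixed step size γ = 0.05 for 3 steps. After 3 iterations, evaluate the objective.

8.503056

g′(p) = 2p
p₁ = -4 − 0.05·(-8) = -3.6
p₂ = -3.6 − 0.05·(-7.2) = -3.24
p₃ = -3.24 − 0.05·(-6.48) = -2.916
g(-2.916) = 8.503056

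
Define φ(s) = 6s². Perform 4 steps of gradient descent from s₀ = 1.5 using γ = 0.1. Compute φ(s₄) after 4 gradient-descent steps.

0.00003456

φ′(s) = 12s
s₁ = 1.5 − 0.1·18 = -0.3
s₂ = -0.3 − 0.1·(-3.6) = 0.06
s₃ = 0.06 − 0.1·0.72 = -0.012
s₄ = -0.012 − 0.1·(-0.144) = 0.0024
φ(0.0024) = 0.00003456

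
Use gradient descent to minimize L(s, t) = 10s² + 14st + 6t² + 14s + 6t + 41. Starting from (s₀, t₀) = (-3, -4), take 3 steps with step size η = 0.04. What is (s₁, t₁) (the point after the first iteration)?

∇L = (20s + 14t + 14, 14s + 12t + 6)
Step 1: at (-3, -4), ∇L = (-102, -84) → (-3, -4) − 0.04·(-102, -84) = (1.08, -0.64)

(1.08, -0.64)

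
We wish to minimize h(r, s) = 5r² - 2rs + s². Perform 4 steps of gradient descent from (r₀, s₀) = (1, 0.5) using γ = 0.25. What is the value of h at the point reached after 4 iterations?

∇h = (10r - 2s, -2r + 2s)
(r₁, s₁) = (1, 0.5) − 0.25·(9, -1) = (-1.25, 0.75)
(r₂, s₂) = (-1.25, 0.75) − 0.25·(-14, 4) = (2.25, -0.25)
(r₃, s₃) = (2.25, -0.25) − 0.25·(23, -5) = (-3.5, 1)
(r₄, s₄) = (-3.5, 1) − 0.25·(-37, 9) = (5.75, -1.25)
h(5.75, -1.25) = 181.25

181.25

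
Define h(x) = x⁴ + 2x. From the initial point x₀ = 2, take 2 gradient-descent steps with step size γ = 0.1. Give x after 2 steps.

-0.5024

h′(x) = 4x³ + 2
Step 1: h′(2) = 34; x₁ = 2 − 0.1·34 = -1.4
Step 2: h′(-1.4) = -8.976; x₂ = -1.4 − 0.1·(-8.976) = -0.5024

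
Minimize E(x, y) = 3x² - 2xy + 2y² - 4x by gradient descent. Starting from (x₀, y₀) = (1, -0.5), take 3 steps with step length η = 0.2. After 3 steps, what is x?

∇E = (6x - 2y - 4, -2x + 4y)
Step 1: at (1, -0.5), ∇E = (3, -4) → (1, -0.5) − 0.2·(3, -4) = (0.4, 0.3)
Step 2: at (0.4, 0.3), ∇E = (-2.2, 0.4) → (0.4, 0.3) − 0.2·(-2.2, 0.4) = (0.84, 0.22)
Step 3: at (0.84, 0.22), ∇E = (0.6, -0.8) → (0.84, 0.22) − 0.2·(0.6, -0.8) = (0.72, 0.38)
x = 0.72

0.72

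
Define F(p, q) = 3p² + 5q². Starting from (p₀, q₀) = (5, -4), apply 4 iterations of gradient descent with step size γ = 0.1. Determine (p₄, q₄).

∇F = (6p, 10q)
(p₁, q₁) = (5, -4) − 0.1·(30, -40) = (2, 0)
(p₂, q₂) = (2, 0) − 0.1·(12, 0) = (0.8, 0)
(p₃, q₃) = (0.8, 0) − 0.1·(4.8, 0) = (0.32, 0)
(p₄, q₄) = (0.32, 0) − 0.1·(1.92, 0) = (0.128, 0)

(0.128, 0)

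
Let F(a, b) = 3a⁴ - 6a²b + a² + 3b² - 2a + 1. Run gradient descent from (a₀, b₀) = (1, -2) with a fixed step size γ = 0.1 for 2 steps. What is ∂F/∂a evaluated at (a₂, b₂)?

92737.674136682496

∇F = (12a³ - 12ab + 2a - 2, -6a² + 6b)
Step 1: at (1, -2), ∇F = (36, -18) → (1, -2) − 0.1·(36, -18) = (-2.6, -0.2)
Step 2: at (-2.6, -0.2), ∇F = (-224.352, -41.76) → (-2.6, -0.2) − 0.1·(-224.352, -41.76) = (19.8352, 3.976)
∂F/∂a at (19.8352, 3.976) = 92737.674136682496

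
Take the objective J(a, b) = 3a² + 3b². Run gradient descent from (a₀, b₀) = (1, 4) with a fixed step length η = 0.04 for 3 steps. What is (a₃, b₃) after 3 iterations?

(0.438976, 1.755904)

∇J = (6a, 6b)
Step 1: at (1, 4), ∇J = (6, 24) → (1, 4) − 0.04·(6, 24) = (0.76, 3.04)
Step 2: at (0.76, 3.04), ∇J = (4.56, 18.24) → (0.76, 3.04) − 0.04·(4.56, 18.24) = (0.5776, 2.3104)
Step 3: at (0.5776, 2.3104), ∇J = (3.4656, 13.8624) → (0.5776, 2.3104) − 0.04·(3.4656, 13.8624) = (0.438976, 1.755904)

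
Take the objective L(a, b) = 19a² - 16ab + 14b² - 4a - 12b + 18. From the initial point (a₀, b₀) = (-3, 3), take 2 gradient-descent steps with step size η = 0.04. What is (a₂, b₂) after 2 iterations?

(-2.8848, 3.0256)

∇L = (38a - 16b - 4, -16a + 28b - 12)
Step 1: at (-3, 3), ∇L = (-166, 120) → (-3, 3) − 0.04·(-166, 120) = (3.64, -1.8)
Step 2: at (3.64, -1.8), ∇L = (163.12, -120.64) → (3.64, -1.8) − 0.04·(163.12, -120.64) = (-2.8848, 3.0256)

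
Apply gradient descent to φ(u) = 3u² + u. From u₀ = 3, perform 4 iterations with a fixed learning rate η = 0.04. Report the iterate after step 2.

1.6624

φ′(u) = 6u + 1
Step 1: φ′(3) = 19; u₁ = 3 − 0.04·19 = 2.24
Step 2: φ′(2.24) = 14.44; u₂ = 2.24 − 0.04·14.44 = 1.6624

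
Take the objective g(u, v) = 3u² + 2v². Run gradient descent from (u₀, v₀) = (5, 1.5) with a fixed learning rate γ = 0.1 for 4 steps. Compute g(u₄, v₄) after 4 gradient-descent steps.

0.12473472

∇g = (6u, 4v)
Step 1: at (5, 1.5), ∇g = (30, 6) → (5, 1.5) − 0.1·(30, 6) = (2, 0.9)
Step 2: at (2, 0.9), ∇g = (12, 3.6) → (2, 0.9) − 0.1·(12, 3.6) = (0.8, 0.54)
Step 3: at (0.8, 0.54), ∇g = (4.8, 2.16) → (0.8, 0.54) − 0.1·(4.8, 2.16) = (0.32, 0.324)
Step 4: at (0.32, 0.324), ∇g = (1.92, 1.296) → (0.32, 0.324) − 0.1·(1.92, 1.296) = (0.128, 0.1944)
g(0.128, 0.1944) = 0.12473472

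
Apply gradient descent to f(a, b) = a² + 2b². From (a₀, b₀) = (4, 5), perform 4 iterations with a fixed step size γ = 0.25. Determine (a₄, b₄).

∇f = (2a, 4b)
Step 1: at (4, 5), ∇f = (8, 20) → (4, 5) − 0.25·(8, 20) = (2, 0)
Step 2: at (2, 0), ∇f = (4, 0) → (2, 0) − 0.25·(4, 0) = (1, 0)
Step 3: at (1, 0), ∇f = (2, 0) → (1, 0) − 0.25·(2, 0) = (0.5, 0)
Step 4: at (0.5, 0), ∇f = (1, 0) → (0.5, 0) − 0.25·(1, 0) = (0.25, 0)

(0.25, 0)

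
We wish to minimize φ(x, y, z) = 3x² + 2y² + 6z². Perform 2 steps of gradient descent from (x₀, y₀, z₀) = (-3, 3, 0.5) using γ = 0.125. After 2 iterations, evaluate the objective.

∇φ = (6x, 4y, 12z)
Step 1: at (-3, 3, 0.5), ∇φ = (-18, 12, 6) → (-3, 3, 0.5) − 0.125·(-18, 12, 6) = (-0.75, 1.5, -0.25)
Step 2: at (-0.75, 1.5, -0.25), ∇φ = (-4.5, 6, -3) → (-0.75, 1.5, -0.25) − 0.125·(-4.5, 6, -3) = (-0.1875, 0.75, 0.125)
φ(-0.1875, 0.75, 0.125) = 1.32421875

1.32421875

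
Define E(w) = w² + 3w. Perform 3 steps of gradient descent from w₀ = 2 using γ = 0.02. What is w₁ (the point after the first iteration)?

1.86

E′(w) = 2w + 3
Step 1: E′(2) = 7; w₁ = 2 − 0.02·7 = 1.86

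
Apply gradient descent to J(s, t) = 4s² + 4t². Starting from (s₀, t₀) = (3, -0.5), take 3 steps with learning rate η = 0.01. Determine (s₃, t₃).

(2.336064, -0.389344)

∇J = (8s, 8t)
Step 1: at (3, -0.5), ∇J = (24, -4) → (3, -0.5) − 0.01·(24, -4) = (2.76, -0.46)
Step 2: at (2.76, -0.46), ∇J = (22.08, -3.68) → (2.76, -0.46) − 0.01·(22.08, -3.68) = (2.5392, -0.4232)
Step 3: at (2.5392, -0.4232), ∇J = (20.3136, -3.3856) → (2.5392, -0.4232) − 0.01·(20.3136, -3.3856) = (2.336064, -0.389344)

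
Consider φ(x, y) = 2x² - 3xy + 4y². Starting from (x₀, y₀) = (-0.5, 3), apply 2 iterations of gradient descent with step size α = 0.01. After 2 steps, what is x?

-0.29205

∇φ = (4x - 3y, -3x + 8y)
(x₁, y₁) = (-0.5, 3) − 0.01·(-11, 25.5) = (-0.39, 2.745)
(x₂, y₂) = (-0.39, 2.745) − 0.01·(-9.795, 23.13) = (-0.29205, 2.5137)
x = -0.29205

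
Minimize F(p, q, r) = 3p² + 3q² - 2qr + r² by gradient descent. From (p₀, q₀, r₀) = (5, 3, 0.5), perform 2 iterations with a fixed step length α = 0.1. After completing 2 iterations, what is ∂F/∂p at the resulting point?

∇F = (6p, 6q - 2r, -2q + 2r)
(p₁, q₁, r₁) = (5, 3, 0.5) − 0.1·(30, 17, -5) = (2, 1.3, 1)
(p₂, q₂, r₂) = (2, 1.3, 1) − 0.1·(12, 5.8, -0.6) = (0.8, 0.72, 1.06)
∂F/∂p at (0.8, 0.72, 1.06) = 4.8

4.8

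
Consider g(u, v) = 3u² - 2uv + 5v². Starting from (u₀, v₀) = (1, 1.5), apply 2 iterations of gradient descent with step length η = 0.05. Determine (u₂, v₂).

(0.68, 0.51)

∇g = (6u - 2v, -2u + 10v)
(u₁, v₁) = (1, 1.5) − 0.05·(3, 13) = (0.85, 0.85)
(u₂, v₂) = (0.85, 0.85) − 0.05·(3.4, 6.8) = (0.68, 0.51)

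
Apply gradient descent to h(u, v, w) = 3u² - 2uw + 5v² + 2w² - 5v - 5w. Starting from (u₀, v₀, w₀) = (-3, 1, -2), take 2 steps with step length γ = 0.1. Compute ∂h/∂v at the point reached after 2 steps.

∇h = (6u - 2w, 10v - 5, -2u + 4w - 5)
Step 1: at (-3, 1, -2), ∇h = (-14, 5, -7) → (-3, 1, -2) − 0.1·(-14, 5, -7) = (-1.6, 0.5, -1.3)
Step 2: at (-1.6, 0.5, -1.3), ∇h = (-7, 0, -7) → (-1.6, 0.5, -1.3) − 0.1·(-7, 0, -7) = (-0.9, 0.5, -0.6)
∂h/∂v at (-0.9, 0.5, -0.6) = 0

0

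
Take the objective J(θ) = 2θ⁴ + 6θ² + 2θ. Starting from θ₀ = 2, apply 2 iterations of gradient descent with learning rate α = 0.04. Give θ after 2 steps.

J′(θ) = 8θ³ + 12θ + 2
θ₁ = 2 − 0.04·90 = -1.6
θ₂ = -1.6 − 0.04·(-49.968) = 0.39872

0.39872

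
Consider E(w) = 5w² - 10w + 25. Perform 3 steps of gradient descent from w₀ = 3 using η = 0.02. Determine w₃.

2.024

E′(w) = 10w - 10
Step 1: E′(3) = 20; w₁ = 3 − 0.02·20 = 2.6
Step 2: E′(2.6) = 16; w₂ = 2.6 − 0.02·16 = 2.28
Step 3: E′(2.28) = 12.8; w₃ = 2.28 − 0.02·12.8 = 2.024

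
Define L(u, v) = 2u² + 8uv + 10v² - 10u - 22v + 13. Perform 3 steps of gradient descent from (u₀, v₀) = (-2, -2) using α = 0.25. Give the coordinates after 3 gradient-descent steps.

(157.5, 380.5)

∇L = (4u + 8v - 10, 8u + 20v - 22)
(u₁, v₁) = (-2, -2) − 0.25·(-34, -78) = (6.5, 17.5)
(u₂, v₂) = (6.5, 17.5) − 0.25·(156, 380) = (-32.5, -77.5)
(u₃, v₃) = (-32.5, -77.5) − 0.25·(-760, -1832) = (157.5, 380.5)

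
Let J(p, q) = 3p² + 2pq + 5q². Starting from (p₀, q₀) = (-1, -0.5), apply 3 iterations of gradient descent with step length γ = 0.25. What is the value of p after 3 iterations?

∇J = (6p + 2q, 2p + 10q)
Step 1: at (-1, -0.5), ∇J = (-7, -7) → (-1, -0.5) − 0.25·(-7, -7) = (0.75, 1.25)
Step 2: at (0.75, 1.25), ∇J = (7, 14) → (0.75, 1.25) − 0.25·(7, 14) = (-1, -2.25)
Step 3: at (-1, -2.25), ∇J = (-10.5, -24.5) → (-1, -2.25) − 0.25·(-10.5, -24.5) = (1.625, 3.875)
p = 1.625

1.625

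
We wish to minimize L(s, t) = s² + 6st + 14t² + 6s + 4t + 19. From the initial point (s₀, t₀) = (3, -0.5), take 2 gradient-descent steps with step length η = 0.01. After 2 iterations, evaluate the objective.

36.2940842

∇L = (2s + 6t + 6, 6s + 28t + 4)
Step 1: at (3, -0.5), ∇L = (9, 8) → (3, -0.5) − 0.01·(9, 8) = (2.91, -0.58)
Step 2: at (2.91, -0.58), ∇L = (8.34, 5.22) → (2.91, -0.58) − 0.01·(8.34, 5.22) = (2.8266, -0.6322)
L(2.8266, -0.6322) = 36.2940842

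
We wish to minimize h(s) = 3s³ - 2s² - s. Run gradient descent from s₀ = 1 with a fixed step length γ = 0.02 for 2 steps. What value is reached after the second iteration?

h′(s) = 9s² - 4s - 1
Step 1: h′(1) = 4; s₁ = 1 − 0.02·4 = 0.92
Step 2: h′(0.92) = 2.9376; s₂ = 0.92 − 0.02·2.9376 = 0.861248

0.861248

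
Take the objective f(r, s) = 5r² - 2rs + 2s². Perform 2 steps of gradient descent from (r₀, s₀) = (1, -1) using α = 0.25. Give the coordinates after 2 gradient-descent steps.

∇f = (10r - 2s, -2r + 4s)
Step 1: at (1, -1), ∇f = (12, -6) → (1, -1) − 0.25·(12, -6) = (-2, 0.5)
Step 2: at (-2, 0.5), ∇f = (-21, 6) → (-2, 0.5) − 0.25·(-21, 6) = (3.25, -1)

(3.25, -1)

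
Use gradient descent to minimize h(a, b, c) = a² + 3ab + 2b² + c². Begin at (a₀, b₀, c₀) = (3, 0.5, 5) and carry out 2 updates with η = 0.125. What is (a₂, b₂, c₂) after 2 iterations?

∇h = (2a + 3b, 3a + 4b, 2c)
(a₁, b₁, c₁) = (3, 0.5, 5) − 0.125·(7.5, 11, 10) = (2.0625, -0.875, 3.75)
(a₂, b₂, c₂) = (2.0625, -0.875, 3.75) − 0.125·(1.5, 2.6875, 7.5) = (1.875, -1.2109375, 2.8125)

(1.875, -1.2109375, 2.8125)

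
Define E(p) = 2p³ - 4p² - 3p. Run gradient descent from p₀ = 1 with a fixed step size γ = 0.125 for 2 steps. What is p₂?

1.64453125

E′(p) = 6p² - 8p - 3
Step 1: E′(1) = -5; p₁ = 1 − 0.125·(-5) = 1.625
Step 2: E′(1.625) = -0.15625; p₂ = 1.625 − 0.125·(-0.15625) = 1.64453125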